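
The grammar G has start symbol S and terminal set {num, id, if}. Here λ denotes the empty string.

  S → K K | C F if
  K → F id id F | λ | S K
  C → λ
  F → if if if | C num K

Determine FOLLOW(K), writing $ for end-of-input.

FIRST(C) = {λ}
FIRST(F) = {if, num}  (via C num K)
FIRST(S) = {λ, if, num}  (via K K, C F if)
FIRST(K) = {λ, if, num}  (via F id id F, S K)
FOLLOW(S) includes $ since S is the start symbol.
FOLLOW(C): in S→C F if, C is followed by F if with FIRST {if, num}; in F→C num K, C is followed by num K with FIRST {num}. Thus FOLLOW(C) = {if, num}.
FOLLOW(S): in K→S K, S is followed by K with FIRST {λ, if, num}; in K→S K, the suffix after S is nullable, so FOLLOW(S) ⊇ FOLLOW(K) = {$, id, if, num}. Thus FOLLOW(S) = {$, id, if, num}.
FOLLOW(K): in S→K K (occurrence 1), K is followed by K with FIRST {λ, if, num}; in S→K K (occurrence 1), the suffix after K is nullable, so FOLLOW(K) ⊇ FOLLOW(S) = {$, id, if, num}; in S→K K (occurrence 2), the suffix after K is empty, so FOLLOW(K) ⊇ FOLLOW(S) = {$, id, if, num}; in K→S K, the suffix after K is empty (adds nothing new); in F→C num K, the suffix after K is empty, so FOLLOW(K) ⊇ FOLLOW(F) = {$, id, if, num}. Thus FOLLOW(K) = {$, id, if, num}.
FOLLOW(F): in S→C F if, F is followed by if with FIRST {if}; in K→F id id F (occurrence 1), F is followed by id id F with FIRST {id}; in K→F id id F (occurrence 2), the suffix after F is empty, so FOLLOW(F) ⊇ FOLLOW(K) = {$, id, if, num}. Thus FOLLOW(F) = {$, id, if, num}.

{$, id, if, num}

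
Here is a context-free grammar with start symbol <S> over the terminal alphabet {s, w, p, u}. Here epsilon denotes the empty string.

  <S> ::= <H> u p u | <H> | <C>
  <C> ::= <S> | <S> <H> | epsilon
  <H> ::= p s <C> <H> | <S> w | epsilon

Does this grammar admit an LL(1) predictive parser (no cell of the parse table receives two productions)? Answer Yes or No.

FIRST(<S>) = {epsilon, p, u, w}
FIRST(<C>) = {epsilon, p, u, w}
FIRST(<H>) = {epsilon, p, u, w}
FOLLOW(<S>) = {$, p, u, w}
FOLLOW(<C>) = {$, p, u, w}
FOLLOW(<H>) = {$, p, u, w}
Cell M[<C>, $] receives both <C> ::= <S> and <C> ::= <S> <H> and <C> ::= epsilon — the grammar is not LL(1).

No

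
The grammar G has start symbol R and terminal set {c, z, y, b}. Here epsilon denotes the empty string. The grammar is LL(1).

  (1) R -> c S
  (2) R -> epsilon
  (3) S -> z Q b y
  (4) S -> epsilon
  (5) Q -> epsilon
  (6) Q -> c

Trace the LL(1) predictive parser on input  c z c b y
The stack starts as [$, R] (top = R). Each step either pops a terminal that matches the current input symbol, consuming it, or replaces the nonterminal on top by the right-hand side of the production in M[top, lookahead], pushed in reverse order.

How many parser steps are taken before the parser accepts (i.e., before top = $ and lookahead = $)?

     Stack      Input        Action
  1  $ R        c z c b y $  expand R -> c S
  2  $ S c      c z c b y $  match c
  3  $ S        z c b y $    expand S -> z Q b y
  4  $ y b Q z  z c b y $    match z
  5  $ y b Q    c b y $      expand Q -> c
  6  $ y b c    c b y $      match c
  7  $ y b      b y $        match b
  8  $ y        y $          match y
Accept reached after 8 steps.

8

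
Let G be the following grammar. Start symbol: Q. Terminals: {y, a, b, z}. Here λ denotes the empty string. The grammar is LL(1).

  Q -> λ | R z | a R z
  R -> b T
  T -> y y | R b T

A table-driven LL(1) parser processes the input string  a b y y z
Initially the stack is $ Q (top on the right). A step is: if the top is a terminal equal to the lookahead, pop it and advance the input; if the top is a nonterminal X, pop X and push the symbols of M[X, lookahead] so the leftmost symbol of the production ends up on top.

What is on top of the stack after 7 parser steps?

     Stack    Input        Action
  1  $ Q      a b y y z $  expand Q -> a R z
  2  $ z R a  a b y y z $  match a
  3  $ z R    b y y z $    expand R -> b T
  4  $ z T b  b y y z $    match b
  5  $ z T    y y z $      expand T -> y y
  6  $ z y y  y y z $      match y
  7  $ z y    y z $        match y
Stack after step 7: $ z (top = z).

z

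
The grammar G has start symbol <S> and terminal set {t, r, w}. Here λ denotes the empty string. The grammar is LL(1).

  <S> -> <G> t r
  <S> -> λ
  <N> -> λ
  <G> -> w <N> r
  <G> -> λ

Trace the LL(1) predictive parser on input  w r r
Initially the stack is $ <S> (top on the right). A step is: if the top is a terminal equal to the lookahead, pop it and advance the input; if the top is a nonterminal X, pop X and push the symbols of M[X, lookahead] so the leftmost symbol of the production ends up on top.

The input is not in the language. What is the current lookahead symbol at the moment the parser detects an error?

r

     Stack          Input    Action
  1  $ <S>          w r r $  expand <S> -> <G> t r
  2  $ r t <G>      w r r $  expand <G> -> w <N> r
  3  $ r t r <N> w  w r r $  match w
  4  $ r t r <N>    r r $    expand <N> -> λ
  5  $ r t r        r r $    match r
  6  $ r t          r $      error: top is terminal t but lookahead is r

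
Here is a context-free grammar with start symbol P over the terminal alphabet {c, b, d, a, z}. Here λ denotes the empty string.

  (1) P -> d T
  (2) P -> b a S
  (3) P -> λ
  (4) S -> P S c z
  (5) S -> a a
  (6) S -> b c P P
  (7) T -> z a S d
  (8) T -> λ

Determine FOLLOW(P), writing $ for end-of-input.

{$, a, b, c, d}

FIRST(P): from P->d T we get {d}; from P->b a S we get {b}; from P->λ we get {λ}. So FIRST(P) = {λ, b, d}.
FIRST(T): from T->z a S d we get {z}; from T->λ we get {λ}. So FIRST(T) = {λ, z}.
FIRST(S): from S->P S c z we get {a, b, d}; from S->a a we get {a}; from S->b c P P we get {b}. So FIRST(S) = {a, b, d}.
FOLLOW(P) includes $ since P is the start symbol.
FOLLOW(P): in S->P S c z, P is followed by S c z with FIRST {a, b, d}; in S->b c P P (occurrence 1), P is followed by P with FIRST {λ, b, d}; in S->b c P P (occurrence 1), the suffix after P is nullable, so FOLLOW(P) ⊇ FOLLOW(S) = {$, a, b, c, d}; in S->b c P P (occurrence 2), the suffix after P is empty, so FOLLOW(P) ⊇ FOLLOW(S) = {$, a, b, c, d}. Thus FOLLOW(P) = {$, a, b, c, d}.
FOLLOW(S): in P->b a S, the suffix after S is empty, so FOLLOW(S) ⊇ FOLLOW(P) = {$, a, b, c, d}; in S->P S c z, S is followed by c z with FIRST {c}; in T->z a S d, S is followed by d with FIRST {d}. Thus FOLLOW(S) = {$, a, b, c, d}.
FOLLOW(T): in P->d T, the suffix after T is empty, so FOLLOW(T) ⊇ FOLLOW(P) = {$, a, b, c, d}. Thus FOLLOW(T) = {$, a, b, c, d}.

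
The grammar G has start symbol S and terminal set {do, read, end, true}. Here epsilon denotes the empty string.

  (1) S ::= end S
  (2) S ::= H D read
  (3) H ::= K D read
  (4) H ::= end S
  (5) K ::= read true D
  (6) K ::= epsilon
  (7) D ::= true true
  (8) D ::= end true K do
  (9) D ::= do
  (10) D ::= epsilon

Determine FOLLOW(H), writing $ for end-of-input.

FIRST(K) = {epsilon, read}
FIRST(D) = {epsilon, do, end, true}
FIRST(H) = {do, end, read, true}  (via K D read)
FIRST(S) = {do, end, read, true}  (via H D read)
FOLLOW(S) includes $ since S is the start symbol.
FOLLOW(H): in S::=H D read, H is followed by D read with FIRST {do, end, read, true}. Thus FOLLOW(H) = {do, end, read, true}.
FOLLOW(S): in S::=end S, the suffix after S is empty (adds nothing new); in H::=end S, the suffix after S is empty, so FOLLOW(S) ⊇ FOLLOW(H) = {do, end, read, true}. Thus FOLLOW(S) = {$, do, end, read, true}.
FOLLOW(K): in H::=K D read, K is followed by D read with FIRST {do, end, read, true}; in D::=end true K do, K is followed by do with FIRST {do}. Thus FOLLOW(K) = {do, end, read, true}.
FOLLOW(D): in S::=H D read, D is followed by read with FIRST {read}; in H::=K D read, D is followed by read with FIRST {read}; in K::=read true D, the suffix after D is empty, so FOLLOW(D) ⊇ FOLLOW(K) = {do, end, read, true}. Thus FOLLOW(D) = {do, end, read, true}.

{do, end, read, true}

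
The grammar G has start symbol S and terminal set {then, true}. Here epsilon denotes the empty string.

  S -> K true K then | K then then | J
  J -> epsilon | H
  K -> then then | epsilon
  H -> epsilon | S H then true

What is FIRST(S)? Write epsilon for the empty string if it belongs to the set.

{epsilon, then, true}

FIRST(K) = {epsilon, then}
FIRST(S) = {epsilon, then, true}  (via K true K then, K then then, J)
FIRST(H) = {epsilon, then, true}  (via S H then true)
FIRST(J) = {epsilon, then, true}  (via H)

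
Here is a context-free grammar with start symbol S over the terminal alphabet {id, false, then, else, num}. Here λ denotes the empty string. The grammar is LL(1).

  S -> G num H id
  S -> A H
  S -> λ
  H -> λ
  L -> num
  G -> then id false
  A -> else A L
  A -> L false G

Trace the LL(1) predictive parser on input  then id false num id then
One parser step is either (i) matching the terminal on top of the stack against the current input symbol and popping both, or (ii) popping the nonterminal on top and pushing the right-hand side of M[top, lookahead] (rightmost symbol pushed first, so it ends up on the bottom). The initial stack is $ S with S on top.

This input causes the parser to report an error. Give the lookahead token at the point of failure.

step 1: stack=$ S  input=then id false num id then $  — expand S -> G num H id
step 2: stack=$ id H num G  input=then id false num id then $  — expand G -> then id false
step 3: stack=$ id H num false id then  input=then id false num id then $  — match then
step 4: stack=$ id H num false id  input=id false num id then $  — match id
step 5: stack=$ id H num false  input=false num id then $  — match false
step 6: stack=$ id H num  input=num id then $  — match num
step 7: stack=$ id H  input=id then $  — expand H -> λ
step 8: stack=$ id  input=id then $  — match id
step 9: stack=$  input=then $  — error: stack empty but input remains

then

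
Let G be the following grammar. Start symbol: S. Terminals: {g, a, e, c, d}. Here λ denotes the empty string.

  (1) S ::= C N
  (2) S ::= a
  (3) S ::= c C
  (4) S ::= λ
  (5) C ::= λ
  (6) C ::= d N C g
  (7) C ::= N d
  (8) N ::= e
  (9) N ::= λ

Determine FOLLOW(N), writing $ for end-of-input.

{$, d, e, g}

FIRST(N) = {λ, e}
FIRST(C) = {λ, d, e}  (via N d)
FIRST(S) = {λ, a, c, d, e}  (via C N)
FOLLOW(S) includes $ since S is the start symbol.
FOLLOW(S): S appears on no right-hand side. Thus FOLLOW(S) = {$}.
FOLLOW(C): in S::=C N, C is followed by N with FIRST {λ, e}; in S::=C N, the suffix after C is nullable, so FOLLOW(C) ⊇ FOLLOW(S) = {$}; in S::=c C, the suffix after C is empty, so FOLLOW(C) ⊇ FOLLOW(S) = {$}; in C::=d N C g, C is followed by g with FIRST {g}. Thus FOLLOW(C) = {$, e, g}.
FOLLOW(N): in S::=C N, the suffix after N is empty, so FOLLOW(N) ⊇ FOLLOW(S) = {$}; in C::=d N C g, N is followed by C g with FIRST {d, e, g}; in C::=N d, N is followed by d with FIRST {d}. Thus FOLLOW(N) = {$, d, e, g}.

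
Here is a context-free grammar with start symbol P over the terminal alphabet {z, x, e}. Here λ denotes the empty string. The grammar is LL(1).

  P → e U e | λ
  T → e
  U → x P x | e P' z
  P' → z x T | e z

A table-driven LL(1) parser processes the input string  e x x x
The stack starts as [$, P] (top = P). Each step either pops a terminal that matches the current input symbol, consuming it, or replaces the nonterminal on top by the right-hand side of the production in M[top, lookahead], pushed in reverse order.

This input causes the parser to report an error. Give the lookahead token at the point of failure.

step 1: stack=$ P  input=e x x x $  — expand P → e U e
step 2: stack=$ e U e  input=e x x x $  — match e
step 3: stack=$ e U  input=x x x $  — expand U → x P x
step 4: stack=$ e x P x  input=x x x $  — match x
step 5: stack=$ e x P  input=x x $  — expand P → λ
step 6: stack=$ e x  input=x x $  — match x
step 7: stack=$ e  input=x $  — error: top is terminal e but lookahead is x

x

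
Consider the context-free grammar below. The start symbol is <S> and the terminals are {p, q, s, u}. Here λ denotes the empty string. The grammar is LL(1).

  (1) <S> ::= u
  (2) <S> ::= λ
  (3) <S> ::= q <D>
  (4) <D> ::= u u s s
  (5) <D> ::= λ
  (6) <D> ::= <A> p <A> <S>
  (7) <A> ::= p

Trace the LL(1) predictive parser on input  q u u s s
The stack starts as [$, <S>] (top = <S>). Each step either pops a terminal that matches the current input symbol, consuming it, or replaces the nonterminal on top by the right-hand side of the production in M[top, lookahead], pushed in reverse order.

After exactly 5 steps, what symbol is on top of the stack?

step 1: stack=$ <S>  input=q u u s s $  — expand <S> ::= q <D>
step 2: stack=$ <D> q  input=q u u s s $  — match q
step 3: stack=$ <D>  input=u u s s $  — expand <D> ::= u u s s
step 4: stack=$ s s u u  input=u u s s $  — match u
step 5: stack=$ s s u  input=u s s $  — match u
Stack after step 5: $ s s (top = s).

s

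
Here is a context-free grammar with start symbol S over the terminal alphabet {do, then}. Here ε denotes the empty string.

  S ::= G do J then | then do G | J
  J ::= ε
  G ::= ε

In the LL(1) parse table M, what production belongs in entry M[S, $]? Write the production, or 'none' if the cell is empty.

FIRST(J): from J::=ε we get {ε}. So FIRST(J) = {ε}.
FIRST(G): from G::=ε we get {ε}. So FIRST(G) = {ε}.
FIRST(S): from S::=G do J then we get {do}; from S::=then do G we get {then}; from S::=J we get {ε}. So FIRST(S) = {ε, do, then}.
FOLLOW(S) includes $ since S is the start symbol.
FOLLOW(S): S appears on no right-hand side. Thus FOLLOW(S) = {$}.
For S ::= G do J then: FIRST(G do J then) = {do}, so it goes in M[S, t] for t ∈ {do}.
For S ::= then do G: FIRST(then do G) = {then}, so it goes in M[S, t] for t ∈ {then}.
For S ::= J: FIRST(J) = {ε}, so it goes in M[S, t] for t ∈ {}; since ε ∈ FIRST, also for every t ∈ FOLLOW(S) = {$}.

S ::= J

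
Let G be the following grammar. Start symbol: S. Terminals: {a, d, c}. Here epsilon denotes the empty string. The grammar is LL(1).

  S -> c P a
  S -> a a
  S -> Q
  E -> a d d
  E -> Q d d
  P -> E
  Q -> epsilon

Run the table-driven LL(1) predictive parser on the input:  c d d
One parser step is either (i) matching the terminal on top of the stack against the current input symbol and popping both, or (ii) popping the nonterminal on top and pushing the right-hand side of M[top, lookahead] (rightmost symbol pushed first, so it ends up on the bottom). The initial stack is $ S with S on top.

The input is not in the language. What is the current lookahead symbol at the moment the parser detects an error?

$

step 1: stack=$ S  input=c d d $  — expand S -> c P a
step 2: stack=$ a P c  input=c d d $  — match c
step 3: stack=$ a P  input=d d $  — expand P -> E
step 4: stack=$ a E  input=d d $  — expand E -> Q d d
step 5: stack=$ a d d Q  input=d d $  — expand Q -> epsilon
step 6: stack=$ a d d  input=d d $  — match d
step 7: stack=$ a d  input=d $  — match d
step 8: stack=$ a  input=$  — error: top is terminal a but lookahead is $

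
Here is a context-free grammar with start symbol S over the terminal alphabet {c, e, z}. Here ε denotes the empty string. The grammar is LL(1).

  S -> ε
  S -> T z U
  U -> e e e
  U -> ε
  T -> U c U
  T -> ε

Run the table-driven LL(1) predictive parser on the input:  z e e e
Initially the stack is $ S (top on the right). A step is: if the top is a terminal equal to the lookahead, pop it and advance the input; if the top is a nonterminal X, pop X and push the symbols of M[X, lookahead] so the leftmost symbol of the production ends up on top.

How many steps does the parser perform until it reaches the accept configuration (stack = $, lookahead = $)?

step 1: stack=$ S  input=z e e e $  — expand S -> T z U
step 2: stack=$ U z T  input=z e e e $  — expand T -> ε
step 3: stack=$ U z  input=z e e e $  — match z
step 4: stack=$ U  input=e e e $  — expand U -> e e e
step 5: stack=$ e e e  input=e e e $  — match e
step 6: stack=$ e e  input=e e $  — match e
step 7: stack=$ e  input=e $  — match e
Accept reached after 7 steps.

7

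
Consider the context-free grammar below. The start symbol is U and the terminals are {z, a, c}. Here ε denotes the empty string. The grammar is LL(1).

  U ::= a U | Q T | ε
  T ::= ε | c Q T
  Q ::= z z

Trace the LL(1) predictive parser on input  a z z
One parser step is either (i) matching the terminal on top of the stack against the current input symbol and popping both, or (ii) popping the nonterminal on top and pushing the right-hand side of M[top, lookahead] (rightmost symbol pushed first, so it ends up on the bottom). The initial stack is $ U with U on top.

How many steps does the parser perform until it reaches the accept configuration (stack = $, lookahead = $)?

7

     Stack    Input    Action
  1  $ U      a z z $  expand U ::= a U
  2  $ U a    a z z $  match a
  3  $ U      z z $    expand U ::= Q T
  4  $ T Q    z z $    expand Q ::= z z
  5  $ T z z  z z $    match z
  6  $ T z    z $      match z
  7  $ T      $        expand T ::= ε
Accept reached after 7 steps.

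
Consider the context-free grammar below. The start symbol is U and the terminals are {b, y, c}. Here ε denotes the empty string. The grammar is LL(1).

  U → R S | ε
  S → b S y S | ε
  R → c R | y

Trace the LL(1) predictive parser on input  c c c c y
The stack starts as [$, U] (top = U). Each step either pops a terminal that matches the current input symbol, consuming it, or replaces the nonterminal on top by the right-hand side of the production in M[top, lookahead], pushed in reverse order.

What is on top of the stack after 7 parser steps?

R

     Stack    Input        Action
  1  $ U      c c c c y $  expand U → R S
  2  $ S R    c c c c y $  expand R → c R
  3  $ S R c  c c c c y $  match c
  4  $ S R    c c c y $    expand R → c R
  5  $ S R c  c c c y $    match c
  6  $ S R    c c y $      expand R → c R
  7  $ S R c  c c y $      match c
Stack after step 7: $ S R (top = R).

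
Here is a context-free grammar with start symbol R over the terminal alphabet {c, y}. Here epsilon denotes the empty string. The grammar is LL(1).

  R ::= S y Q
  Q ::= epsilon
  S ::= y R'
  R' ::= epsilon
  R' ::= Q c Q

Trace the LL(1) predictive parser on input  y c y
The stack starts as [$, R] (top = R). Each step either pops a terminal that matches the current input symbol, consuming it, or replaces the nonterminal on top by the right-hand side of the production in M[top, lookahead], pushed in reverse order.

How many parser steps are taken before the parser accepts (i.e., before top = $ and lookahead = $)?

     Stack        Input    Action
  1  $ R          y c y $  expand R ::= S y Q
  2  $ Q y S      y c y $  expand S ::= y R'
  3  $ Q y R' y   y c y $  match y
  4  $ Q y R'     c y $    expand R' ::= Q c Q
  5  $ Q y Q c Q  c y $    expand Q ::= epsilon
  6  $ Q y Q c    c y $    match c
  7  $ Q y Q      y $      expand Q ::= epsilon
  8  $ Q y        y $      match y
  9  $ Q          $        expand Q ::= epsilon
Accept reached after 9 steps.

9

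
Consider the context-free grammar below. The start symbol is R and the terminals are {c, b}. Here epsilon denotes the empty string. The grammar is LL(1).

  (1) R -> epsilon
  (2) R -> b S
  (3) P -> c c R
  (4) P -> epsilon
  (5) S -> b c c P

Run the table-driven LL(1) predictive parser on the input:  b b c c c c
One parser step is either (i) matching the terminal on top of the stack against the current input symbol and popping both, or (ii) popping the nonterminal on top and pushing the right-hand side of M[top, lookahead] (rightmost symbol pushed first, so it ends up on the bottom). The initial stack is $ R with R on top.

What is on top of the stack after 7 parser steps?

c

     Stack      Input          Action
  1  $ R        b b c c c c $  expand R -> b S
  2  $ S b      b b c c c c $  match b
  3  $ S        b c c c c $    expand S -> b c c P
  4  $ P c c b  b c c c c $    match b
  5  $ P c c    c c c c $      match c
  6  $ P c      c c c $        match c
  7  $ P        c c $          expand P -> c c R
Stack after step 7: $ R c c (top = c).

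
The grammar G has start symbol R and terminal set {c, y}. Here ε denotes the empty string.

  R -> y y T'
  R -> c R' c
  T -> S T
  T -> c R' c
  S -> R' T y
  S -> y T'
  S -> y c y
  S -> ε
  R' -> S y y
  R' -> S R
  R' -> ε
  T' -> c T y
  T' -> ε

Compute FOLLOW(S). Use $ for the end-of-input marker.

{c, y}

FIRST(R) = {c, y}
FIRST(T') = {ε, c}
FIRST(T) = {c, y}  (via S T)
FIRST(S) = {ε, c, y}  (via R' T y)
FIRST(R') = {ε, c, y}  (via S y y, S R)
FOLLOW(R) includes $ since R is the start symbol.
FOLLOW(T): in T->S T, the suffix after T is empty (adds nothing new); in S->R' T y, T is followed by y with FIRST {y}; in T'->c T y, T is followed by y with FIRST {y}. Thus FOLLOW(T) = {y}.
FOLLOW(S): in T->S T, S is followed by T with FIRST {c, y}; in R'->S y y, S is followed by y y with FIRST {y}; in R'->S R, S is followed by R with FIRST {c, y}. Thus FOLLOW(S) = {c, y}.
FOLLOW(R'): in R->c R' c, R' is followed by c with FIRST {c}; in T->c R' c, R' is followed by c with FIRST {c}; in S->R' T y, R' is followed by T y with FIRST {c, y}. Thus FOLLOW(R') = {c, y}.
FOLLOW(R): in R'->S R, the suffix after R is empty, so FOLLOW(R) ⊇ FOLLOW(R') = {c, y}. Thus FOLLOW(R) = {$, c, y}.
FOLLOW(T'): in R->y y T', the suffix after T' is empty, so FOLLOW(T') ⊇ FOLLOW(R) = {$, c, y}; in S->y T', the suffix after T' is empty, so FOLLOW(T') ⊇ FOLLOW(S) = {c, y}. Thus FOLLOW(T') = {$, c, y}.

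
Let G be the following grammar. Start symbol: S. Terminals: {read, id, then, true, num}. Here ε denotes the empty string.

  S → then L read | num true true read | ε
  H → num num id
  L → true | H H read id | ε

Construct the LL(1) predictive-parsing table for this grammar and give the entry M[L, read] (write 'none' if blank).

FIRST(S): from S→then L read we get {then}; from S→num true true read we get {num}; from S→ε we get {ε}. So FIRST(S) = {ε, num, then}.
FIRST(H): from H→num num id we get {num}. So FIRST(H) = {num}.
FIRST(L): from L→true we get {true}; from L→H H read id we get {num}; from L→ε we get {ε}. So FIRST(L) = {ε, num, true}.
FOLLOW(S) includes $ since S is the start symbol.
FOLLOW(L): in S→then L read, L is followed by read with FIRST {read}. Thus FOLLOW(L) = {read}.
For L → true: FIRST(true) = {true}, so it goes in M[L, t] for t ∈ {true}.
For L → H H read id: FIRST(H H read id) = {num}, so it goes in M[L, t] for t ∈ {num}.
For L → ε: FIRST(ε) = {ε}, so it goes in M[L, t] for t ∈ {}; since ε ∈ FIRST, also for every t ∈ FOLLOW(L) = {read}.

L → ε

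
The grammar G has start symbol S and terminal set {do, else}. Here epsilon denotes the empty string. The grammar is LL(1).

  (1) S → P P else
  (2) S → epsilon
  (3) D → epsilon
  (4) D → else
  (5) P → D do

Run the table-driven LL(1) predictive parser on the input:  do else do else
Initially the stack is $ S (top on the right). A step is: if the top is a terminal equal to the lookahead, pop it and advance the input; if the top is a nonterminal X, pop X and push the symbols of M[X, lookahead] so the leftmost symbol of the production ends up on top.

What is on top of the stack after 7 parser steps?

     Stack           Input              Action
  1  $ S             do else do else $  expand S → P P else
  2  $ else P P      do else do else $  expand P → D do
  3  $ else P do D   do else do else $  expand D → epsilon
  4  $ else P do     do else do else $  match do
  5  $ else P        else do else $     expand P → D do
  6  $ else do D     else do else $     expand D → else
  7  $ else do else  else do else $     match else
Stack after step 7: $ else do (top = do).

do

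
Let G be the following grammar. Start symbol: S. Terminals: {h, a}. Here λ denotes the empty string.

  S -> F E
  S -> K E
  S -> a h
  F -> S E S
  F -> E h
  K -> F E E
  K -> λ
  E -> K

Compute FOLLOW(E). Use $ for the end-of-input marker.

FIRST(S): from S->F E we get {λ, a, h}; from S->K E we get {λ, a, h}; from S->a h we get {a}. So FIRST(S) = {λ, a, h}.
FIRST(F): from F->S E S we get {λ, a, h}; from F->E h we get {a, h}. So FIRST(F) = {λ, a, h}.
FIRST(K): from K->F E E we get {λ, a, h}; from K->λ we get {λ}. So FIRST(K) = {λ, a, h}.
FIRST(E): from E->K we get {λ, a, h}. So FIRST(E) = {λ, a, h}.
FOLLOW(S) includes $ since S is the start symbol.
FOLLOW(S): in F->S E S (occurrence 1), S is followed by E S with FIRST {λ, a, h}; in F->S E S (occurrence 1), the suffix after S is nullable, so FOLLOW(S) ⊇ FOLLOW(F) = {$, a, h}; in F->S E S (occurrence 2), the suffix after S is empty, so FOLLOW(S) ⊇ FOLLOW(F) = {$, a, h}. Thus FOLLOW(S) = {$, a, h}.
FOLLOW(F): in S->F E, F is followed by E with FIRST {λ, a, h}; in S->F E, the suffix after F is nullable, so FOLLOW(F) ⊇ FOLLOW(S) = {$, a, h}; in K->F E E, F is followed by E E with FIRST {λ, a, h}; in K->F E E, the suffix after F is nullable, so FOLLOW(F) ⊇ FOLLOW(K) = {$, a, h}. Thus FOLLOW(F) = {$, a, h}.
FOLLOW(K): in S->K E, K is followed by E with FIRST {λ, a, h}; in S->K E, the suffix after K is nullable, so FOLLOW(K) ⊇ FOLLOW(S) = {$, a, h}; in E->K, the suffix after K is empty, so FOLLOW(K) ⊇ FOLLOW(E) = {$, a, h}. Thus FOLLOW(K) = {$, a, h}.
FOLLOW(E): in S->F E, the suffix after E is empty, so FOLLOW(E) ⊇ FOLLOW(S) = {$, a, h}; in S->K E, the suffix after E is empty, so FOLLOW(E) ⊇ FOLLOW(S) = {$, a, h}; in F->S E S, E is followed by S with FIRST {λ, a, h}; in F->S E S, the suffix after E is nullable, so FOLLOW(E) ⊇ FOLLOW(F) = {$, a, h}; in F->E h, E is followed by h with FIRST {h}; in K->F E E (occurrence 1), E is followed by E with FIRST {λ, a, h}; in K->F E E (occurrence 1), the suffix after E is nullable, so FOLLOW(E) ⊇ FOLLOW(K) = {$, a, h}; in K->F E E (occurrence 2), the suffix after E is empty, so FOLLOW(E) ⊇ FOLLOW(K) = {$, a, h}. Thus FOLLOW(E) = {$, a, h}.

{$, a, h}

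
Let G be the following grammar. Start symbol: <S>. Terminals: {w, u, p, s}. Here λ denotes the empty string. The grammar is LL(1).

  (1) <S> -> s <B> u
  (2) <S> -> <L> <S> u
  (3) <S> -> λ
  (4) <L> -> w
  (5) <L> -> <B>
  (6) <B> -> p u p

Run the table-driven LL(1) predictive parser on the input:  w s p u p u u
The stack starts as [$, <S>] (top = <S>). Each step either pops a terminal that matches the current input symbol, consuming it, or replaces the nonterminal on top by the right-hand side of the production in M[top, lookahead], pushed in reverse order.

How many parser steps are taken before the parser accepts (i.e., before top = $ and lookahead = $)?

11

      Stack        Input            Action
   1  $ <S>        w s p u p u u $  expand <S> -> <L> <S> u
   2  $ u <S> <L>  w s p u p u u $  expand <L> -> w
   3  $ u <S> w    w s p u p u u $  match w
   4  $ u <S>      s p u p u u $    expand <S> -> s <B> u
   5  $ u u <B> s  s p u p u u $    match s
   6  $ u u <B>    p u p u u $      expand <B> -> p u p
   7  $ u u p u p  p u p u u $      match p
   8  $ u u p u    u p u u $        match u
   9  $ u u p      p u u $          match p
  10  $ u u        u u $            match u
  11  $ u          u $              match u
Accept reached after 11 steps.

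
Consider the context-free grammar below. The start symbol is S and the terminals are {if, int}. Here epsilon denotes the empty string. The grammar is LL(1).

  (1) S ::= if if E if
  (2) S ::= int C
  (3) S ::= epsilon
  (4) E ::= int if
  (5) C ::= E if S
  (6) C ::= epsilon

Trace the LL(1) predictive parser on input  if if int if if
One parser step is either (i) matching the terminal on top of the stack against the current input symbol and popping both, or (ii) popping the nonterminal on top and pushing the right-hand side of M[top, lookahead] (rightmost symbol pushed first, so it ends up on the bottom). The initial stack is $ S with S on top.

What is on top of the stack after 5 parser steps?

if

step 1: stack=$ S  input=if if int if if $  — expand S ::= if if E if
step 2: stack=$ if E if if  input=if if int if if $  — match if
step 3: stack=$ if E if  input=if int if if $  — match if
step 4: stack=$ if E  input=int if if $  — expand E ::= int if
step 5: stack=$ if if int  input=int if if $  — match int
Stack after step 5: $ if if (top = if).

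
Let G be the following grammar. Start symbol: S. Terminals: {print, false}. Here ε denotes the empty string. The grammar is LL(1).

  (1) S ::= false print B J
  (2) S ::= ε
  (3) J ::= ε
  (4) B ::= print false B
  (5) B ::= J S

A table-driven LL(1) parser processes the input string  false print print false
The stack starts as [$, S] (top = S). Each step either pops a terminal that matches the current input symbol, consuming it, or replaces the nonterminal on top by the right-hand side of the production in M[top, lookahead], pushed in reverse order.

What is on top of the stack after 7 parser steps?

J

     Stack              Input                      Action
  1  $ S                false print print false $  expand S ::= false print B J
  2  $ J B print false  false print print false $  match false
  3  $ J B print        print print false $        match print
  4  $ J B              print false $              expand B ::= print false B
  5  $ J B false print  print false $              match print
  6  $ J B false        false $                    match false
  7  $ J B              $                          expand B ::= J S
Stack after step 7: $ J S J (top = J).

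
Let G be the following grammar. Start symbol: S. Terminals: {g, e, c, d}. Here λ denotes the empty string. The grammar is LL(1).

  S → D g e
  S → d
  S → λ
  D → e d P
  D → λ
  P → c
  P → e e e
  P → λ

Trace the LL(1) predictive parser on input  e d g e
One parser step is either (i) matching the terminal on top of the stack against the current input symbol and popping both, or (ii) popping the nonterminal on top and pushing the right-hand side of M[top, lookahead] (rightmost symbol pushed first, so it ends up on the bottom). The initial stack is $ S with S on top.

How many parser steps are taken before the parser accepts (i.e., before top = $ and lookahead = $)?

step 1: stack=$ S  input=e d g e $  — expand S → D g e
step 2: stack=$ e g D  input=e d g e $  — expand D → e d P
step 3: stack=$ e g P d e  input=e d g e $  — match e
step 4: stack=$ e g P d  input=d g e $  — match d
step 5: stack=$ e g P  input=g e $  — expand P → λ
step 6: stack=$ e g  input=g e $  — match g
step 7: stack=$ e  input=e $  — match e
Accept reached after 7 steps.

7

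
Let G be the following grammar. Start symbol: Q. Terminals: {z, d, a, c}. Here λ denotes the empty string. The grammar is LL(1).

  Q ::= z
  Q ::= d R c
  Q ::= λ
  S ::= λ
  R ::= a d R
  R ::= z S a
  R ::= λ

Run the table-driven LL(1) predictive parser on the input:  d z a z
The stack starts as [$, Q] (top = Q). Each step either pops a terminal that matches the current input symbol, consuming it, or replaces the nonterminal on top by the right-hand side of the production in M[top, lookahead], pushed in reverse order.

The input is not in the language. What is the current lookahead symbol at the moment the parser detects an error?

step 1: stack=$ Q  input=d z a z $  — expand Q ::= d R c
step 2: stack=$ c R d  input=d z a z $  — match d
step 3: stack=$ c R  input=z a z $  — expand R ::= z S a
step 4: stack=$ c a S z  input=z a z $  — match z
step 5: stack=$ c a S  input=a z $  — expand S ::= λ
step 6: stack=$ c a  input=a z $  — match a
step 7: stack=$ c  input=z $  — error: top is terminal c but lookahead is z

z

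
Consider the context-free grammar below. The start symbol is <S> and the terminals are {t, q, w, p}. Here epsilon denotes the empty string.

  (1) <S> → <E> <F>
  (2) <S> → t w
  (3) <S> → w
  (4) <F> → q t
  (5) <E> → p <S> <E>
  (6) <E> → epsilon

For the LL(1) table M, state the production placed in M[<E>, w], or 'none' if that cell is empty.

FIRST(<F>) = {q}
FIRST(<E>) = {epsilon, p}
FIRST(<S>) = {p, q, t, w}  (via <E> <F>)
FOLLOW(<S>) includes $ since <S> is the start symbol.
FOLLOW(<E>): in <S>→<E> <F>, <E> is followed by <F> with FIRST {q}; in <E>→p <S> <E>, the suffix after <E> is empty (adds nothing new). Thus FOLLOW(<E>) = {q}.
For <E> → p <S> <E>: FIRST(p <S> <E>) = {p}, so it goes in M[<E>, t] for t ∈ {p}.
For <E> → epsilon: FIRST(epsilon) = {epsilon}, so it goes in M[<E>, t] for t ∈ {}; since epsilon ∈ FIRST, also for every t ∈ FOLLOW(<E>) = {q}.
None of these place a production in M[<E>, w].

none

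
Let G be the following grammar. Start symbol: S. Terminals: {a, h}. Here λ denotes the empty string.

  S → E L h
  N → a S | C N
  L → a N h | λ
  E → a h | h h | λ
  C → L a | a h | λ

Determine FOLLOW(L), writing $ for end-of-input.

{a, h}

FIRST(L): from L→a N h we get {a}; from L→λ we get {λ}. So FIRST(L) = {λ, a}.
FIRST(E): from E→a h we get {a}; from E→h h we get {h}; from E→λ we get {λ}. So FIRST(E) = {λ, a, h}.
FIRST(S): from S→E L h we get {a, h}. So FIRST(S) = {a, h}.
FIRST(C): from C→L a we get {a}; from C→a h we get {a}; from C→λ we get {λ}. So FIRST(C) = {λ, a}.
FIRST(N): from N→a S we get {a}; from N→C N we get {a}. So FIRST(N) = {a}.
FOLLOW(S) includes $ since S is the start symbol.
FOLLOW(N): in N→C N, the suffix after N is empty (adds nothing new); in L→a N h, N is followed by h with FIRST {h}. Thus FOLLOW(N) = {h}.
FOLLOW(S): in N→a S, the suffix after S is empty, so FOLLOW(S) ⊇ FOLLOW(N) = {h}. Thus FOLLOW(S) = {$, h}.
FOLLOW(L): in S→E L h, L is followed by h with FIRST {h}; in C→L a, L is followed by a with FIRST {a}. Thus FOLLOW(L) = {a, h}.
FOLLOW(E): in S→E L h, E is followed by L h with FIRST {a, h}. Thus FOLLOW(E) = {a, h}.
FOLLOW(C): in N→C N, C is followed by N with FIRST {a}. Thus FOLLOW(C) = {a}.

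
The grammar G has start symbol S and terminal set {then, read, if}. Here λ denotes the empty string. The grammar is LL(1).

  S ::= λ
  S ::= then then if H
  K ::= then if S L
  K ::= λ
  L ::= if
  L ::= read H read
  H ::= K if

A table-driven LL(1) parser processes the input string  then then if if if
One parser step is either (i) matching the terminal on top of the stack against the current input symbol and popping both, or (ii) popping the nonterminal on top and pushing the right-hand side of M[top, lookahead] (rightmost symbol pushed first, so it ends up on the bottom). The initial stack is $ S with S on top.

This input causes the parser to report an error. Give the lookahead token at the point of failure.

if

     Stack             Input                 Action
  1  $ S               then then if if if $  expand S ::= then then if H
  2  $ H if then then  then then if if if $  match then
  3  $ H if then       then if if if $       match then
  4  $ H if            if if if $            match if
  5  $ H               if if $               expand H ::= K if
  6  $ if K            if if $               expand K ::= λ
  7  $ if              if if $               match if
  8  $                 if $                  error: stack empty but input remains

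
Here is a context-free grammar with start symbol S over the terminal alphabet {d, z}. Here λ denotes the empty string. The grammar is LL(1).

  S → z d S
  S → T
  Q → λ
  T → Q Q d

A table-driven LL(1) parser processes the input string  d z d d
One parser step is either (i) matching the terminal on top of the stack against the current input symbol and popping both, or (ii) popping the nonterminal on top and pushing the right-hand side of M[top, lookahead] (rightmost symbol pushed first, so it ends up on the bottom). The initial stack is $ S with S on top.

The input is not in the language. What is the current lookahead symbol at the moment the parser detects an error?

z

     Stack    Input      Action
  1  $ S      d z d d $  expand S → T
  2  $ T      d z d d $  expand T → Q Q d
  3  $ d Q Q  d z d d $  expand Q → λ
  4  $ d Q    d z d d $  expand Q → λ
  5  $ d      d z d d $  match d
  6  $        z d d $    error: stack empty but input remains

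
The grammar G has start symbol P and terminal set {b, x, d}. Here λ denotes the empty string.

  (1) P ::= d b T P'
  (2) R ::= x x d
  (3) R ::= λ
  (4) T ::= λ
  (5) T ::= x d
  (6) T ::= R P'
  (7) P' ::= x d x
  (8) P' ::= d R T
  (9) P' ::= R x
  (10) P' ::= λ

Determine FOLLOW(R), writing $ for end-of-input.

{$, d, x}

FIRST(P): from P::=d b T P' we get {d}. So FIRST(P) = {d}.
FIRST(R): from R::=x x d we get {x}; from R::=λ we get {λ}. So FIRST(R) = {λ, x}.
FIRST(P'): from P'::=x d x we get {x}; from P'::=d R T we get {d}; from P'::=R x we get {x}; from P'::=λ we get {λ}. So FIRST(P') = {λ, d, x}.
FIRST(T): from T::=λ we get {λ}; from T::=x d we get {x}; from T::=R P' we get {λ, d, x}. So FIRST(T) = {λ, d, x}.
FOLLOW(P) includes $ since P is the start symbol.
FOLLOW(P): P appears on no right-hand side. Thus FOLLOW(P) = {$}.
FOLLOW(R): in T::=R P', R is followed by P' with FIRST {λ, d, x}; in T::=R P', the suffix after R is nullable, so FOLLOW(R) ⊇ FOLLOW(T) = {$, d, x}; in P'::=d R T, R is followed by T with FIRST {λ, d, x}; in P'::=d R T, the suffix after R is nullable, so FOLLOW(R) ⊇ FOLLOW(P') = {$, d, x}; in P'::=R x, R is followed by x with FIRST {x}. Thus FOLLOW(R) = {$, d, x}.
FOLLOW(T): in P::=d b T P', T is followed by P' with FIRST {λ, d, x}; in P::=d b T P', the suffix after T is nullable, so FOLLOW(T) ⊇ FOLLOW(P) = {$}; in P'::=d R T, the suffix after T is empty, so FOLLOW(T) ⊇ FOLLOW(P') = {$, d, x}. Thus FOLLOW(T) = {$, d, x}.
FOLLOW(P'): in P::=d b T P', the suffix after P' is empty, so FOLLOW(P') ⊇ FOLLOW(P) = {$}; in T::=R P', the suffix after P' is empty, so FOLLOW(P') ⊇ FOLLOW(T) = {$, d, x}. Thus FOLLOW(P') = {$, d, x}.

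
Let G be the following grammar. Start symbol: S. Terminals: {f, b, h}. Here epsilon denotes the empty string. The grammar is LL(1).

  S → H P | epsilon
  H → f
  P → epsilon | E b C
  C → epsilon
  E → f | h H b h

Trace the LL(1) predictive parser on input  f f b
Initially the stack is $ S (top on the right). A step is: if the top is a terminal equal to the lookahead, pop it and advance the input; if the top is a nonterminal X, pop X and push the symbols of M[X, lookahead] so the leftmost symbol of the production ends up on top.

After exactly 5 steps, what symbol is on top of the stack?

f

step 1: stack=$ S  input=f f b $  — expand S → H P
step 2: stack=$ P H  input=f f b $  — expand H → f
step 3: stack=$ P f  input=f f b $  — match f
step 4: stack=$ P  input=f b $  — expand P → E b C
step 5: stack=$ C b E  input=f b $  — expand E → f
Stack after step 5: $ C b f (top = f).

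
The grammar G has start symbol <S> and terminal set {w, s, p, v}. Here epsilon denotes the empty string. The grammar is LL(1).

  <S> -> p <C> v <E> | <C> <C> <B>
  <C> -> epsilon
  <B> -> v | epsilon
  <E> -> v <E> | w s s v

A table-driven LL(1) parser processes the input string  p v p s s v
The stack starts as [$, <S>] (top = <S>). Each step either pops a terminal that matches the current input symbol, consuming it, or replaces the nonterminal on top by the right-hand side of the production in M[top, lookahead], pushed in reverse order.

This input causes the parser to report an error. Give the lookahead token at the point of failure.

step 1: stack=$ <S>  input=p v p s s v $  — expand <S> -> p <C> v <E>
step 2: stack=$ <E> v <C> p  input=p v p s s v $  — match p
step 3: stack=$ <E> v <C>  input=v p s s v $  — expand <C> -> epsilon
step 4: stack=$ <E> v  input=v p s s v $  — match v
step 5: stack=$ <E>  input=p s s v $  — error: M[<E>, p] is empty

p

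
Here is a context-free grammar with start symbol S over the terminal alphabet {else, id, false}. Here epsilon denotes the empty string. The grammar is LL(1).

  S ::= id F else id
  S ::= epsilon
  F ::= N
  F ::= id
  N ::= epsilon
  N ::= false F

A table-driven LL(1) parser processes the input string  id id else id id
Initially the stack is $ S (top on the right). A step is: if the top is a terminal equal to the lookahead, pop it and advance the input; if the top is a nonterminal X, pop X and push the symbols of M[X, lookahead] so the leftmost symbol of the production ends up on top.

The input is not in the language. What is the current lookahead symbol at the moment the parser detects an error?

step 1: stack=$ S  input=id id else id id $  — expand S ::= id F else id
step 2: stack=$ id else F id  input=id id else id id $  — match id
step 3: stack=$ id else F  input=id else id id $  — expand F ::= id
step 4: stack=$ id else id  input=id else id id $  — match id
step 5: stack=$ id else  input=else id id $  — match else
step 6: stack=$ id  input=id id $  — match id
step 7: stack=$  input=id $  — error: stack empty but input remains

id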